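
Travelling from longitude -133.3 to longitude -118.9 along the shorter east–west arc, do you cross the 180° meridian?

No

Signed shortest Δλ = ((-118.9 − -133.3 + 180) mod 360) − 180 = 14.4°.
Going east by 14.4° from -133.3° reaches -118.9° without touching 180°.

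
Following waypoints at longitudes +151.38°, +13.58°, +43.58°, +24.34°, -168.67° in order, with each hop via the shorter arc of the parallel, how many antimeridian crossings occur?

1

Leg 1: +151.38° → +13.58°, shortest Δλ = -137.8° (west) — does not cross 180°.
Leg 2: +13.58° → +43.58°, shortest Δλ = 30.0° (east) — does not cross 180°.
Leg 3: +43.58° → +24.34°, shortest Δλ = -19.24° (west) — does not cross 180°.
Leg 4: +24.34° → -168.67°, shortest Δλ = 166.99° (east) — crosses 180°.
Total crossings: 1.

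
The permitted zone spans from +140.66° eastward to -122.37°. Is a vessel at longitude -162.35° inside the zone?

Band width going east from +140.66° to -122.37°: ((-122.37 − 140.66) mod 360) = 96.97°.
Offset of -162.35° east of the west edge: ((-162.35 − 140.66) mod 360) = 56.99°.
56.99° ≤ 96.97° ⇒ inside.

Yes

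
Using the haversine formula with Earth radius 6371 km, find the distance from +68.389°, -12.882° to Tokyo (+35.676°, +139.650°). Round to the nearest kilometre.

8221 km

Δλ = 139.650 − -12.882 = 152.532°.
Δφ = 35.676 − 68.389 = -32.713°.
a = sin²(Δφ/2) + cos φ₁ · cos φ₂ · sin²(Δλ/2) = 0.361625.
c = 2·atan2(√a, √(1−a)) = 1.29039 rad → d = 6371·c ≈ 8221.05 km.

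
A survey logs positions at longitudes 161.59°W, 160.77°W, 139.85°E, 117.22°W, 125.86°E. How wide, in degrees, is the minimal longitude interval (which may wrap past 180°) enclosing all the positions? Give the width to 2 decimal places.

116.92°

Sort the longitudes: -161.59°, -160.77°, -117.22°, +125.86°, +139.85°.
Eastward gaps between consecutive values (wrapping around): 0.82°, 43.55°, 243.08°, 13.99°, 58.56°.
Largest gap = 243.08° ⇒ minimal covering band is its complement: 360° − 243.08° = 116.92°.
Band runs from +125.86° eastward to -117.22°, crossing the antimeridian.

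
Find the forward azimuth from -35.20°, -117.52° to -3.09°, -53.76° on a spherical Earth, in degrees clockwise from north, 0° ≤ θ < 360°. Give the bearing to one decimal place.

76.8°

Δλ = -53.76 − -117.52 = 63.76°.
θ = atan2( sin Δλ · cos φ₂ , cos φ₁ · sin φ₂ − sin φ₁ · cos φ₂ · cos Δλ )
  = atan2(0.89565, 0.21044) = 76.778° → normalised to [0°, 360°): 76.778°.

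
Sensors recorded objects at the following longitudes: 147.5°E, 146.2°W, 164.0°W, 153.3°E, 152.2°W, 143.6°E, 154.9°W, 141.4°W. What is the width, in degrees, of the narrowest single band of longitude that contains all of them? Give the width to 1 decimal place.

75.0°

Sort the longitudes: -164.0°, -154.9°, -152.2°, -146.2°, -141.4°, +143.6°, +147.5°, +153.3°.
Eastward gaps between consecutive values (wrapping around): 9.1°, 2.7°, 6.0°, 4.8°, 285.0°, 3.9°, 5.8°, 42.7°.
Largest gap = 285.0° ⇒ minimal covering band is its complement: 360° − 285.0° = 75.0°.
Band runs from +143.6° eastward to -141.4°, crossing the antimeridian.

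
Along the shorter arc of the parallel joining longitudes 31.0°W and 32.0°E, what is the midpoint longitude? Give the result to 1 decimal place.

Signed shortest Δλ from -31.0° to +32.0° is +63.0°.
Midpoint longitude = -31.0° + (+63.0°)/2 = -31.0° + 31.5° = +0.5°.

0.5°E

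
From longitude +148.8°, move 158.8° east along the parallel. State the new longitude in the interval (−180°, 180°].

Start at +148.8°; shift +158.8° → +307.6°.
+307.6° lies outside (−180°, 180°]; subtract 360° → -52.4°.

-52.4°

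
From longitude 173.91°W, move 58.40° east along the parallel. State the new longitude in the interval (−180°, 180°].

115.51°W

Start at -173.91°; shift +58.40° → -115.51°.
-115.51° already lies in (−180°, 180°].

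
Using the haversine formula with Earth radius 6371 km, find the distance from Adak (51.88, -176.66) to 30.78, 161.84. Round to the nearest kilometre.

2931 km

Δλ = 161.84 − -176.66 = 338.50°; wrapped into (−180°, 180°]: -21.50°.
Δφ = 30.78 − 51.88 = -21.10°.
a = sin²(Δφ/2) + cos φ₁ · cos φ₂ · sin²(Δλ/2) = 0.051975.
c = 2·atan2(√a, √(1−a)) = 0.46001 rad → d = 6371·c ≈ 2930.69 km.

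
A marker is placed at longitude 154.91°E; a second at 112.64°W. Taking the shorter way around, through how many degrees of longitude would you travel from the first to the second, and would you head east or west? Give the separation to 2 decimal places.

92.45° east

Raw difference: -112.64 − 154.91 = -267.55°.
Normalise into (−180°, 180°]: -267.55° + 360° = 92.45°.
Positive ⇒ the second point lies to the east; separation 92.45°.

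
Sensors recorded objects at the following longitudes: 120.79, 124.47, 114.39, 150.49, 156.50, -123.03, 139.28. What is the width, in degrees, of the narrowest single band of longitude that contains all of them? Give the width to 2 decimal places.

122.58°

Sort the longitudes: -123.03°, +114.39°, +120.79°, +124.47°, +139.28°, +150.49°, +156.50°.
Eastward gaps between consecutive values (wrapping around): 237.42°, 6.40°, 3.68°, 14.81°, 11.21°, 6.01°, 80.47°.
Largest gap = 237.42° ⇒ minimal covering band is its complement: 360° − 237.42° = 122.58°.
Band runs from +114.39° eastward to -123.03°, crossing the antimeridian.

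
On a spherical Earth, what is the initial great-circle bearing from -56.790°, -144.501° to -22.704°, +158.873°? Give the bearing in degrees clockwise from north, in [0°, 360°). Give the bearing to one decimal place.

Δλ = 158.873 − -144.501 = 303.374°; wrapped into (−180°, 180°]: -56.626°.
θ = atan2( sin Δλ · cos φ₂ , cos φ₁ · sin φ₂ − sin φ₁ · cos φ₂ · cos Δλ )
  = atan2(-0.77039, 0.21319) = -74.532° → normalised to [0°, 360°): 285.468°.

285.5°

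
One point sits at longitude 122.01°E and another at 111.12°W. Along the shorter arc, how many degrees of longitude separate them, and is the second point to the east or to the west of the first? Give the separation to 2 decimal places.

Raw difference: -111.12 − 122.01 = -233.13°.
Normalise into (−180°, 180°]: -233.13° + 360° = 126.87°.
Positive ⇒ the second point lies to the east; separation 126.87°.

126.87° east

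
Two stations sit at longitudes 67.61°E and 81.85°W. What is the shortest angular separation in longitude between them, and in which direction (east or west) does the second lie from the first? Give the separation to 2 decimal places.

149.46° west

Raw difference: -81.85 − 67.61 = -149.46°.
Normalise into (−180°, 180°]: -149.46° stays -149.46°.
Negative ⇒ the second point lies to the west; separation 149.46°.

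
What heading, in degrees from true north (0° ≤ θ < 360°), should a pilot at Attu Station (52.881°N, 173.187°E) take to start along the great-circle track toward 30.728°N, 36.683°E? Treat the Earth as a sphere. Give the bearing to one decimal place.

323.7°

Δλ = 36.683 − 173.187 = -136.504°.
θ = atan2( sin Δλ · cos φ₂ , cos φ₁ · sin φ₂ − sin φ₁ · cos φ₂ · cos Δλ )
  = atan2(-0.59167, 0.80558) = -36.296° → normalised to [0°, 360°): 323.704°.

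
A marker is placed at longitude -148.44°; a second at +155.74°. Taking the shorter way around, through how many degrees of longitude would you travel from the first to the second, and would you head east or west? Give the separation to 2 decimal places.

55.82° west

Raw difference: 155.74 − -148.44 = 304.18°.
Normalise into (−180°, 180°]: 304.18° − 360° = -55.82°.
Negative ⇒ the second point lies to the west; separation 55.82°.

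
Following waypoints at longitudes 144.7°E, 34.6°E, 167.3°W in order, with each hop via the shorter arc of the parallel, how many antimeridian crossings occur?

Leg 1: +144.7° → +34.6°, shortest Δλ = -110.1° (west) — does not cross 180°.
Leg 2: +34.6° → -167.3°, shortest Δλ = 158.1° (east) — crosses 180°.
Total crossings: 1.

1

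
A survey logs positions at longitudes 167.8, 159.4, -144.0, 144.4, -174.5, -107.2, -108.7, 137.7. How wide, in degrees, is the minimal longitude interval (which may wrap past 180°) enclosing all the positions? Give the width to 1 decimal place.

Sort the longitudes: -174.5°, -144.0°, -108.7°, -107.2°, +137.7°, +144.4°, +159.4°, +167.8°.
Eastward gaps between consecutive values (wrapping around): 30.5°, 35.3°, 1.5°, 244.9°, 6.7°, 15.0°, 8.4°, 17.7°.
Largest gap = 244.9° ⇒ minimal covering band is its complement: 360° − 244.9° = 115.1°.
Band runs from +137.7° eastward to -107.2°, crossing the antimeridian.

115.1°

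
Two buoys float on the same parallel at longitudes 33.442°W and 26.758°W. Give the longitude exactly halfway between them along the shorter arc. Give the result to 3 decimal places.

Signed shortest Δλ from -33.442° to -26.758° is +6.684°.
Midpoint longitude = -33.442° + (+6.684°)/2 = -33.442° + 3.342° = -30.100°.

30.100°W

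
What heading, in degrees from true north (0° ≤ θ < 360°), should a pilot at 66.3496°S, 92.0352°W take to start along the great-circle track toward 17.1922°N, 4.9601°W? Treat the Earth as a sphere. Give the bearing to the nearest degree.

80°

Δλ = -4.9601 − -92.0352 = 87.0751°.
θ = atan2( sin Δλ · cos φ₂ , cos φ₁ · sin φ₂ − sin φ₁ · cos φ₂ · cos Δλ )
  = atan2(0.95407, 0.16323) = 80.292° → normalised to [0°, 360°): 80.292°.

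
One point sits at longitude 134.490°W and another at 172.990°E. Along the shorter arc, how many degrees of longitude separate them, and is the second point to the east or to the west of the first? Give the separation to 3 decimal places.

Raw difference: 172.990 − -134.490 = 307.48°.
Normalise into (−180°, 180°]: 307.48° − 360° = -52.52°.
Negative ⇒ the second point lies to the west; separation 52.520°.

52.520° west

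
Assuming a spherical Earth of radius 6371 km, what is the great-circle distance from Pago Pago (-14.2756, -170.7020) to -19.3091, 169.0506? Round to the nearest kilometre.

2225 km

Δλ = 169.0506 − -170.7020 = 339.7526°; wrapped into (−180°, 180°]: -20.2474°.
Δφ = -19.3091 − -14.2756 = -5.0335°.
a = sin²(Δφ/2) + cos φ₁ · cos φ₂ · sin²(Δλ/2) = 0.030186.
c = 2·atan2(√a, √(1−a)) = 0.34926 rad → d = 6371·c ≈ 2225.11 km.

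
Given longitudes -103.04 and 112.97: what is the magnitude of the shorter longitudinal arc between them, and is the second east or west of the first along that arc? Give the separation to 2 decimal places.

143.99° west

Raw difference: 112.97 − -103.04 = 216.01°.
Normalise into (−180°, 180°]: 216.01° − 360° = -143.99°.
Negative ⇒ the second point lies to the west; separation 143.99°.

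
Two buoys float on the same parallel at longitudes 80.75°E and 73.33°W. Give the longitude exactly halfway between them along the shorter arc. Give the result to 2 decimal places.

3.71°E

Signed shortest Δλ from +80.75° to -73.33° is -154.08°.
Midpoint longitude = +80.75° + (-154.08°)/2 = +80.75° − 77.04° = +3.71°.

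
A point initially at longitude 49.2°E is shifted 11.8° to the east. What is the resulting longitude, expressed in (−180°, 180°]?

61.0°E

Start at +49.2°; shift +11.8° → +61.0°.
+61.0° already lies in (−180°, 180°].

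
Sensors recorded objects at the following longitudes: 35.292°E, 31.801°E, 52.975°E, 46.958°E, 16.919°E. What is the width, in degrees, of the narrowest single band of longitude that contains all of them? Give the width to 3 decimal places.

36.056°

Sort the longitudes: +16.919°, +31.801°, +35.292°, +46.958°, +52.975°.
Eastward gaps between consecutive values (wrapping around): 14.882°, 3.491°, 11.666°, 6.017°, 323.944°.
Largest gap = 323.944° ⇒ minimal covering band is its complement: 360° − 323.944° = 36.056°.
Band runs from +16.919° eastward to +52.975°.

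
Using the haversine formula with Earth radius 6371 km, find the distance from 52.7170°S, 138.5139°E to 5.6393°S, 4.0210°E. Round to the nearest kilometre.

Δλ = 4.0210 − 138.5139 = -134.4929°.
Δφ = -5.6393 − -52.7170 = 47.0777°.
a = sin²(Δφ/2) + cos φ₁ · cos φ₂ · sin²(Δλ/2) = 0.672142.
c = 2·atan2(√a, √(1−a)) = 1.92227 rad → d = 6371·c ≈ 12246.80 km.

12247 km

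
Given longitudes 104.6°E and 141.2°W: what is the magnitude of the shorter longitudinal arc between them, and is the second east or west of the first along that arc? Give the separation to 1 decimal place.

Raw difference: -141.2 − 104.6 = -245.8°.
Normalise into (−180°, 180°]: -245.8° + 360° = 114.2°.
Positive ⇒ the second point lies to the east; separation 114.2°.

114.2° east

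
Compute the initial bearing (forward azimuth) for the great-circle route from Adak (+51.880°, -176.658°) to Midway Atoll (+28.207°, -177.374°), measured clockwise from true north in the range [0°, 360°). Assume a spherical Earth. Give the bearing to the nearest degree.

Δλ = -177.374 − -176.658 = -0.716°.
θ = atan2( sin Δλ · cos φ₂ , cos φ₁ · sin φ₂ − sin φ₁ · cos φ₂ · cos Δλ )
  = atan2(-0.01101, -0.40146) = -178.429° → normalised to [0°, 360°): 181.571°.

182°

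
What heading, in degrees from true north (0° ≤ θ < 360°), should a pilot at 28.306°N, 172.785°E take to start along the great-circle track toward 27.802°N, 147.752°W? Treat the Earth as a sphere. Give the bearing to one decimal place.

81.2°

Δλ = -147.752 − 172.785 = -320.537°; wrapped into (−180°, 180°]: 39.463°.
θ = atan2( sin Δλ · cos φ₂ , cos φ₁ · sin φ₂ − sin φ₁ · cos φ₂ · cos Δλ )
  = atan2(0.56221, 0.08682) = 81.221° → normalised to [0°, 360°): 81.221°.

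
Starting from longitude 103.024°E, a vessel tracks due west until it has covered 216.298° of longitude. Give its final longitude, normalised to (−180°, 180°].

Start at +103.024°; shift −216.298° → -113.274°.
-113.274° already lies in (−180°, 180°].

113.274°W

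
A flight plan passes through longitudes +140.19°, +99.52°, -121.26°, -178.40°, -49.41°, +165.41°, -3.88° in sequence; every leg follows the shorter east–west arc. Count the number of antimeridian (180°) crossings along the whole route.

Leg 1: +140.19° → +99.52°, shortest Δλ = -40.67° (west) — does not cross 180°.
Leg 2: +99.52° → -121.26°, shortest Δλ = 139.22° (east) — crosses 180°.
Leg 3: -121.26° → -178.40°, shortest Δλ = -57.14° (west) — does not cross 180°.
Leg 4: -178.40° → -49.41°, shortest Δλ = 128.99° (east) — does not cross 180°.
Leg 5: -49.41° → +165.41°, shortest Δλ = -145.18° (west) — crosses 180°.
Leg 6: +165.41° → -3.88°, shortest Δλ = -169.29° (west) — does not cross 180°.
Total crossings: 2.

2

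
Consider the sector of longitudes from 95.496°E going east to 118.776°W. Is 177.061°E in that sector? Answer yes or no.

Yes

Band width going east from +95.496° to -118.776°: ((-118.776 − 95.496) mod 360) = 145.728°.
Offset of +177.061° east of the west edge: ((177.061 − 95.496) mod 360) = 81.565°.
81.565° ≤ 145.728° ⇒ inside.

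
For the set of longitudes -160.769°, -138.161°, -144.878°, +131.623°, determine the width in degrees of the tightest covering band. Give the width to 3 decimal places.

90.216°

Sort the longitudes: -160.769°, -144.878°, -138.161°, +131.623°.
Eastward gaps between consecutive values (wrapping around): 15.891°, 6.717°, 269.784°, 67.608°.
Largest gap = 269.784° ⇒ minimal covering band is its complement: 360° − 269.784° = 90.216°.
Band runs from +131.623° eastward to -138.161°, crossing the antimeridian.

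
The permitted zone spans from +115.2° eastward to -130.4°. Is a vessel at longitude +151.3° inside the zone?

Yes

Band width going east from +115.2° to -130.4°: ((-130.4 − 115.2) mod 360) = 114.4°.
Offset of +151.3° east of the west edge: ((151.3 − 115.2) mod 360) = 36.1°.
36.1° ≤ 114.4° ⇒ inside.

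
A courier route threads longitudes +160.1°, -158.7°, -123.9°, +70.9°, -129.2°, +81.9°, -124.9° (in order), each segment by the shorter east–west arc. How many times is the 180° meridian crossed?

Leg 1: +160.1° → -158.7°, shortest Δλ = 41.2° (east) — crosses 180°.
Leg 2: -158.7° → -123.9°, shortest Δλ = 34.8° (east) — does not cross 180°.
Leg 3: -123.9° → +70.9°, shortest Δλ = -165.2° (west) — crosses 180°.
Leg 4: +70.9° → -129.2°, shortest Δλ = 159.9° (east) — crosses 180°.
Leg 5: -129.2° → +81.9°, shortest Δλ = -148.9° (west) — crosses 180°.
Leg 6: +81.9° → -124.9°, shortest Δλ = 153.2° (east) — crosses 180°.
Total crossings: 5.

5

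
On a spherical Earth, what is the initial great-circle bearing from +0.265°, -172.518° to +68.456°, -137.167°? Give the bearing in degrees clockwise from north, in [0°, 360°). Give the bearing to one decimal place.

Δλ = -137.167 − -172.518 = 35.351°.
θ = atan2( sin Δλ · cos φ₂ , cos φ₁ · sin φ₂ − sin φ₁ · cos φ₂ · cos Δλ )
  = atan2(0.21247, 0.92874) = 12.886° → normalised to [0°, 360°): 12.886°.

12.9°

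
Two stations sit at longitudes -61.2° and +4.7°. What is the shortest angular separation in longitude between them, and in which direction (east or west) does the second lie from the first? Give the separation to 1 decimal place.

Raw difference: 4.7 − -61.2 = 65.9°.
Normalise into (−180°, 180°]: 65.9° stays 65.9°.
Positive ⇒ the second point lies to the east; separation 65.9°.

65.9° east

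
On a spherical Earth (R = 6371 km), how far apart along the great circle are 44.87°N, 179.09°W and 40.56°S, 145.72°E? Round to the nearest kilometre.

Δλ = 145.72 − -179.09 = 324.81°; wrapped into (−180°, 180°]: -35.19°.
Δφ = -40.56 − 44.87 = -85.43°.
a = sin²(Δφ/2) + cos φ₁ · cos φ₂ · sin²(Δλ/2) = 0.509361.
c = 2·atan2(√a, √(1−a)) = 1.58952 rad → d = 6371·c ≈ 10126.83 km.

10127 km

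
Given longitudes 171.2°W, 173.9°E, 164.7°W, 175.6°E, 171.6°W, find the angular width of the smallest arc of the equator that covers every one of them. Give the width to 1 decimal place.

Sort the longitudes: -171.6°, -171.2°, -164.7°, +173.9°, +175.6°.
Eastward gaps between consecutive values (wrapping around): 0.4°, 6.5°, 338.6°, 1.7°, 12.8°.
Largest gap = 338.6° ⇒ minimal covering band is its complement: 360° − 338.6° = 21.4°.
Band runs from +173.9° eastward to -164.7°, crossing the antimeridian.

21.4°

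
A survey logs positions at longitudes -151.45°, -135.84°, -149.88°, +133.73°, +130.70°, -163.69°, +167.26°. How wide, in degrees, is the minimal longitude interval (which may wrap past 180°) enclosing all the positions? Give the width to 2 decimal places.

93.46°

Sort the longitudes: -163.69°, -151.45°, -149.88°, -135.84°, +130.70°, +133.73°, +167.26°.
Eastward gaps between consecutive values (wrapping around): 12.24°, 1.57°, 14.04°, 266.54°, 3.03°, 33.53°, 29.05°.
Largest gap = 266.54° ⇒ minimal covering band is its complement: 360° − 266.54° = 93.46°.
Band runs from +130.70° eastward to -135.84°, crossing the antimeridian.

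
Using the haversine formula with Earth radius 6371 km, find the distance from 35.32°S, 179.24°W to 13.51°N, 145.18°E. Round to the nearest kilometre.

6597 km

Δλ = 145.18 − -179.24 = 324.42°; wrapped into (−180°, 180°]: -35.58°.
Δφ = 13.51 − -35.32 = 48.83°.
a = sin²(Δφ/2) + cos φ₁ · cos φ₂ · sin²(Δλ/2) = 0.244911.
c = 2·atan2(√a, √(1−a)) = 1.03540 rad → d = 6371·c ≈ 6596.56 km.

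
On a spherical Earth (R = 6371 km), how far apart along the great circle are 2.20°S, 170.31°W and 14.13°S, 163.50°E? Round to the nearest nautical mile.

1710 nmi

Δλ = 163.50 − -170.31 = 333.81°; wrapped into (−180°, 180°]: -26.19°.
Δφ = -14.13 − -2.20 = -11.93°.
a = sin²(Δφ/2) + cos φ₁ · cos φ₂ · sin²(Δλ/2) = 0.060542.
c = 2·atan2(√a, √(1−a)) = 0.49721 rad → d = 6371·c ≈ 3167.74 km ≈ 1710.44 nmi.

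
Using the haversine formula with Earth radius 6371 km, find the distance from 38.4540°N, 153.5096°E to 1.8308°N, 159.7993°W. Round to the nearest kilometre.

6246 km

Δλ = -159.7993 − 153.5096 = -313.3089°; wrapped into (−180°, 180°]: 46.6911°.
Δφ = 1.8308 − 38.4540 = -36.6232°.
a = sin²(Δφ/2) + cos φ₁ · cos φ₂ · sin²(Δλ/2) = 0.221624.
c = 2·atan2(√a, √(1−a)) = 0.98033 rad → d = 6371·c ≈ 6245.66 km.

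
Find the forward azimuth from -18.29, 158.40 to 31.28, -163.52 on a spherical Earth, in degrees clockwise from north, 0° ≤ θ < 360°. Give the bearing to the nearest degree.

37°

Δλ = -163.52 − 158.40 = -321.92°; wrapped into (−180°, 180°]: 38.08°.
θ = atan2( sin Δλ · cos φ₂ , cos φ₁ · sin φ₂ − sin φ₁ · cos φ₂ · cos Δλ )
  = atan2(0.52711, 0.70411) = 36.819° → normalised to [0°, 360°): 36.819°.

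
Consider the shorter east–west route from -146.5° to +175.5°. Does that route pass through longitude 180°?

Naïve |175.5 − -146.5| = 322.0° > 180°, so the shorter arc goes the other way round — across 180°.
Signed shortest Δλ = ((175.5 − -146.5 + 180) mod 360) − 180 = -38.0°.
Going west by 38.0° from -146.5° passes through 180° before reaching +175.5°.

Yes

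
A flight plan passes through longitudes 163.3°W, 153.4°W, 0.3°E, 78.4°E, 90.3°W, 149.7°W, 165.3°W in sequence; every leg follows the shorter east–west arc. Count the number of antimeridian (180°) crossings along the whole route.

Leg 1: -163.3° → -153.4°, shortest Δλ = 9.9° (east) — does not cross 180°.
Leg 2: -153.4° → +0.3°, shortest Δλ = 153.7° (east) — does not cross 180°.
Leg 3: +0.3° → +78.4°, shortest Δλ = 78.1° (east) — does not cross 180°.
Leg 4: +78.4° → -90.3°, shortest Δλ = -168.7° (west) — does not cross 180°.
Leg 5: -90.3° → -149.7°, shortest Δλ = -59.4° (west) — does not cross 180°.
Leg 6: -149.7° → -165.3°, shortest Δλ = -15.6° (west) — does not cross 180°.
Total crossings: 0.

0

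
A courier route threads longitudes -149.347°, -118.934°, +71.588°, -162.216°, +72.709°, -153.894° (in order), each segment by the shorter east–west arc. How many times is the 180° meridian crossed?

4

Leg 1: -149.347° → -118.934°, shortest Δλ = 30.413° (east) — does not cross 180°.
Leg 2: -118.934° → +71.588°, shortest Δλ = -169.478° (west) — crosses 180°.
Leg 3: +71.588° → -162.216°, shortest Δλ = 126.196° (east) — crosses 180°.
Leg 4: -162.216° → +72.709°, shortest Δλ = -125.075° (west) — crosses 180°.
Leg 5: +72.709° → -153.894°, shortest Δλ = 133.397° (east) — crosses 180°.
Total crossings: 4.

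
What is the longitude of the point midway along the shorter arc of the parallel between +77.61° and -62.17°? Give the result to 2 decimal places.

+7.72°

Signed shortest Δλ from +77.61° to -62.17° is -139.78°.
Midpoint longitude = +77.61° + (-139.78°)/2 = +77.61° − 69.89° = +7.72°.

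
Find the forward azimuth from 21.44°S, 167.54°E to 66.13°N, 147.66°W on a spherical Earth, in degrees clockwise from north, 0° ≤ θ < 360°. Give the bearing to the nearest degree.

Δλ = -147.66 − 167.54 = -315.20°; wrapped into (−180°, 180°]: 44.80°.
θ = atan2( sin Δλ · cos φ₂ , cos φ₁ · sin φ₂ − sin φ₁ · cos φ₂ · cos Δλ )
  = atan2(0.28514, 0.95614) = 16.606° → normalised to [0°, 360°): 16.606°.

17°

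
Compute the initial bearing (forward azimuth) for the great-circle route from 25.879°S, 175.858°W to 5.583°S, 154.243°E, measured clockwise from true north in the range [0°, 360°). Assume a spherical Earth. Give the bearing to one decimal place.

300.2°

Δλ = 154.243 − -175.858 = 330.101°; wrapped into (−180°, 180°]: -29.899°.
θ = atan2( sin Δλ · cos φ₂ , cos φ₁ · sin φ₂ − sin φ₁ · cos φ₂ · cos Δλ )
  = atan2(-0.49611, 0.28905) = -59.773° → normalised to [0°, 360°): 300.227°.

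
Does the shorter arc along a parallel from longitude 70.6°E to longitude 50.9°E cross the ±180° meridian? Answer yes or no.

Signed shortest Δλ = ((50.9 − 70.6 + 180) mod 360) − 180 = -19.7°.
Going west by 19.7° from +70.6° reaches +50.9° without touching 180°.

No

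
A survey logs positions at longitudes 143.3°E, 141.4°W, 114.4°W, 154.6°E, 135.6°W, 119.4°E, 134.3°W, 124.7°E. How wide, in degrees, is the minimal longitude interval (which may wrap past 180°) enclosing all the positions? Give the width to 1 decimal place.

Sort the longitudes: -141.4°, -135.6°, -134.3°, -114.4°, +119.4°, +124.7°, +143.3°, +154.6°.
Eastward gaps between consecutive values (wrapping around): 5.8°, 1.3°, 19.9°, 233.8°, 5.3°, 18.6°, 11.3°, 64.0°.
Largest gap = 233.8° ⇒ minimal covering band is its complement: 360° − 233.8° = 126.2°.
Band runs from +119.4° eastward to -114.4°, crossing the antimeridian.

126.2°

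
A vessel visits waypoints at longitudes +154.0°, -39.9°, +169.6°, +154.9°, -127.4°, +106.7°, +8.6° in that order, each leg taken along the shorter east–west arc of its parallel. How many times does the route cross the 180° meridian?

4

Leg 1: +154.0° → -39.9°, shortest Δλ = 166.1° (east) — crosses 180°.
Leg 2: -39.9° → +169.6°, shortest Δλ = -150.5° (west) — crosses 180°.
Leg 3: +169.6° → +154.9°, shortest Δλ = -14.7° (west) — does not cross 180°.
Leg 4: +154.9° → -127.4°, shortest Δλ = 77.7° (east) — crosses 180°.
Leg 5: -127.4° → +106.7°, shortest Δλ = -125.9° (west) — crosses 180°.
Leg 6: +106.7° → +8.6°, shortest Δλ = -98.1° (west) — does not cross 180°.
Total crossings: 4.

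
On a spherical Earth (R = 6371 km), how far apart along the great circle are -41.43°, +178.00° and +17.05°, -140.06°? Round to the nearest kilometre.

7803 km

Δλ = -140.06 − 178.00 = -318.06°; wrapped into (−180°, 180°]: 41.94°.
Δφ = 17.05 − -41.43 = 58.48°.
a = sin²(Δφ/2) + cos φ₁ · cos φ₂ · sin²(Δλ/2) = 0.330409.
c = 2·atan2(√a, √(1−a)) = 1.22475 rad → d = 6371·c ≈ 7802.88 km.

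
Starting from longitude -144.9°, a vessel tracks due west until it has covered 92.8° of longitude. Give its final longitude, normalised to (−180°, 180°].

+122.3°

Start at -144.9°; shift −92.8° → -237.7°.
-237.7° lies outside (−180°, 180°]; add 360° → +122.3°.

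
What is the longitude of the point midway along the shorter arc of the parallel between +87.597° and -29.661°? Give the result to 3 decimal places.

+28.968°

Signed shortest Δλ from +87.597° to -29.661° is -117.258°.
Midpoint longitude = +87.597° + (-117.258°)/2 = +87.597° − 58.629° = +28.968°.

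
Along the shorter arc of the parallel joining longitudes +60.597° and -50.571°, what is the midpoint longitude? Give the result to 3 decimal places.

Signed shortest Δλ from +60.597° to -50.571° is -111.168°.
Midpoint longitude = +60.597° + (-111.168°)/2 = +60.597° − 55.584° = +5.013°.

+5.013°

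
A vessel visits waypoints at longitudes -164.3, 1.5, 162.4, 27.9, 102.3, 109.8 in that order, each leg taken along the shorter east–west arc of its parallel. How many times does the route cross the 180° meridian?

Leg 1: -164.3° → +1.5°, shortest Δλ = 165.8° (east) — does not cross 180°.
Leg 2: +1.5° → +162.4°, shortest Δλ = 160.9° (east) — does not cross 180°.
Leg 3: +162.4° → +27.9°, shortest Δλ = -134.5° (west) — does not cross 180°.
Leg 4: +27.9° → +102.3°, shortest Δλ = 74.4° (east) — does not cross 180°.
Leg 5: +102.3° → +109.8°, shortest Δλ = 7.5° (east) — does not cross 180°.
Total crossings: 0.

0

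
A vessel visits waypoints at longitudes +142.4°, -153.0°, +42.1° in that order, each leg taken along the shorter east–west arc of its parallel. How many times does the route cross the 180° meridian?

Leg 1: +142.4° → -153.0°, shortest Δλ = 64.6° (east) — crosses 180°.
Leg 2: -153.0° → +42.1°, shortest Δλ = -164.9° (west) — crosses 180°.
Total crossings: 2.

2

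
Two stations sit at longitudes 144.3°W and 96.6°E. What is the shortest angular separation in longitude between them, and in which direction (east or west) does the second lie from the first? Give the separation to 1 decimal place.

119.1° west

Raw difference: 96.6 − -144.3 = 240.9°.
Normalise into (−180°, 180°]: 240.9° − 360° = -119.1°.
Negative ⇒ the second point lies to the west; separation 119.1°.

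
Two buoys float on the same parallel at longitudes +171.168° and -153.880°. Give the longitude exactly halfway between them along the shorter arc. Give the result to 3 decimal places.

Signed shortest Δλ from +171.168° to -153.880° is +34.952°.
Midpoint longitude = +171.168° + (+34.952°)/2 = +171.168° + 17.476° = +188.644°.
Normalise into (−180°, 180°]: -171.356°.
(The naïve average (+171.168 + -153.880)/2 = 8.644° is on the wrong side of the globe.)

-171.356°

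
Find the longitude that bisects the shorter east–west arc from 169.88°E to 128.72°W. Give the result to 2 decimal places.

159.42°W

Signed shortest Δλ from +169.88° to -128.72° is +61.40°.
Midpoint longitude = +169.88° + (+61.40°)/2 = +169.88° + 30.70° = +200.58°.
Normalise into (−180°, 180°]: -159.42°.
(The naïve average (+169.88 + -128.72)/2 = 20.58° is on the wrong side of the globe.)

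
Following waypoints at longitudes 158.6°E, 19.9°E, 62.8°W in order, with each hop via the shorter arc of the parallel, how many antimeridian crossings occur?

Leg 1: +158.6° → +19.9°, shortest Δλ = -138.7° (west) — does not cross 180°.
Leg 2: +19.9° → -62.8°, shortest Δλ = -82.7° (west) — does not cross 180°.
Total crossings: 0.

0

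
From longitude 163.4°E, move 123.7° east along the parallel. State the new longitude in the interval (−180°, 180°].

Start at +163.4°; shift +123.7° → +287.1°.
+287.1° lies outside (−180°, 180°]; subtract 360° → -72.9°.

72.9°W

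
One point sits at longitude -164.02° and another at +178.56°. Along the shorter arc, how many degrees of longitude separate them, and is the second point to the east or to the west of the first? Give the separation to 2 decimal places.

17.42° west

Raw difference: 178.56 − -164.02 = 342.58°.
Normalise into (−180°, 180°]: 342.58° − 360° = -17.42°.
Negative ⇒ the second point lies to the west; separation 17.42°.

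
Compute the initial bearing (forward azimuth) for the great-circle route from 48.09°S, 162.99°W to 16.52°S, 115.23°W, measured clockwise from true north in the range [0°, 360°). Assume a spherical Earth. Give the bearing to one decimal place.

67.8°

Δλ = -115.23 − -162.99 = 47.76°.
θ = atan2( sin Δλ · cos φ₂ , cos φ₁ · sin φ₂ − sin φ₁ · cos φ₂ · cos Δλ )
  = atan2(0.70977, 0.28969) = 67.798° → normalised to [0°, 360°): 67.798°.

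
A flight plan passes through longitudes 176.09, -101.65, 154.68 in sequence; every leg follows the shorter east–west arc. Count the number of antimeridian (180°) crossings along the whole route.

Leg 1: +176.09° → -101.65°, shortest Δλ = 82.26° (east) — crosses 180°.
Leg 2: -101.65° → +154.68°, shortest Δλ = -103.67° (west) — crosses 180°.
Total crossings: 2.

2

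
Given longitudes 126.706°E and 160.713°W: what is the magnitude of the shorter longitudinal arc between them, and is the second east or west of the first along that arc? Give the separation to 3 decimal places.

72.581° east

Raw difference: -160.713 − 126.706 = -287.419°.
Normalise into (−180°, 180°]: -287.419° + 360° = 72.581°.
Positive ⇒ the second point lies to the east; separation 72.581°.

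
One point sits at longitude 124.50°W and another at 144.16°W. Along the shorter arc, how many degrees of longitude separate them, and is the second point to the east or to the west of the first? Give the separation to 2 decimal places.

19.66° west

Raw difference: -144.16 − -124.50 = -19.66°.
Normalise into (−180°, 180°]: -19.66° stays -19.66°.
Negative ⇒ the second point lies to the west; separation 19.66°.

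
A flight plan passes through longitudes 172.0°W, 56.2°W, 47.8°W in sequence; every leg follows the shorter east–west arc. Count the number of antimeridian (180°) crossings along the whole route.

Leg 1: -172.0° → -56.2°, shortest Δλ = 115.8° (east) — does not cross 180°.
Leg 2: -56.2° → -47.8°, shortest Δλ = 8.4° (east) — does not cross 180°.
Total crossings: 0.

0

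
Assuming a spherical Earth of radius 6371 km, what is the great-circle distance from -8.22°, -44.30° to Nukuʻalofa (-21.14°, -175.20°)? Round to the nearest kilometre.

13739 km

Δλ = -175.20 − -44.30 = -130.90°.
Δφ = -21.14 − -8.22 = -12.92°.
a = sin²(Δφ/2) + cos φ₁ · cos φ₂ · sin²(Δλ/2) = 0.776420.
c = 2·atan2(√a, √(1−a)) = 2.15657 rad → d = 6371·c ≈ 13739.48 km.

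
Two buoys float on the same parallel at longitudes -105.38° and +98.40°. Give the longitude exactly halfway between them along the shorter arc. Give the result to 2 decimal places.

Signed shortest Δλ from -105.38° to +98.40° is -156.22°.
Midpoint longitude = -105.38° + (-156.22°)/2 = -105.38° − 78.11° = -183.49°.
Normalise into (−180°, 180°]: +176.51°.
(The naïve average (-105.38 + +98.40)/2 = -3.49° is on the wrong side of the globe.)

+176.51°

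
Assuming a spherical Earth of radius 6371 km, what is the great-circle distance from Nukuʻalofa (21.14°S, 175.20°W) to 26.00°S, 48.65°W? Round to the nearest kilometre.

Δλ = -48.65 − -175.20 = 126.55°.
Δφ = -26.00 − -21.14 = -4.86°.
a = sin²(Δφ/2) + cos φ₁ · cos φ₂ · sin²(Δλ/2) = 0.670567.
c = 2·atan2(√a, √(1−a)) = 1.91892 rad → d = 6371·c ≈ 12225.44 km.

12225 km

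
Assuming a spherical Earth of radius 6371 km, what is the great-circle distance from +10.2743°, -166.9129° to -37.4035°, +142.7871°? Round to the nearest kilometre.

7449 km

Δλ = 142.7871 − -166.9129 = 309.7000°; wrapped into (−180°, 180°]: -50.3000°.
Δφ = -37.4035 − 10.2743 = -47.6778°.
a = sin²(Δφ/2) + cos φ₁ · cos φ₂ · sin²(Δλ/2) = 0.304527.
c = 2·atan2(√a, √(1−a)) = 1.16914 rad → d = 6371·c ≈ 7448.58 km.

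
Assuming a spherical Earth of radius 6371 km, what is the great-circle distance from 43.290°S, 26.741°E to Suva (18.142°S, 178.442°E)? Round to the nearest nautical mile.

6803 nmi

Δλ = 178.442 − 26.741 = 151.701°.
Δφ = -18.142 − -43.290 = 25.148°.
a = sin²(Δφ/2) + cos φ₁ · cos φ₂ · sin²(Δλ/2) = 0.697766.
c = 2·atan2(√a, √(1−a)) = 1.97744 rad → d = 6371·c ≈ 12598.29 km ≈ 6802.53 nmi.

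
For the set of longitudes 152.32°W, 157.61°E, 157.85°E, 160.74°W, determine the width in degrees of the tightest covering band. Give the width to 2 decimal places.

Sort the longitudes: -160.74°, -152.32°, +157.61°, +157.85°.
Eastward gaps between consecutive values (wrapping around): 8.42°, 309.93°, 0.24°, 41.41°.
Largest gap = 309.93° ⇒ minimal covering band is its complement: 360° − 309.93° = 50.07°.
Band runs from +157.61° eastward to -152.32°, crossing the antimeridian.

50.07°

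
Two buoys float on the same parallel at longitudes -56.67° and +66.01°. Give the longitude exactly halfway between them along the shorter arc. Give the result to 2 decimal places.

+4.67°

Signed shortest Δλ from -56.67° to +66.01° is +122.68°.
Midpoint longitude = -56.67° + (+122.68°)/2 = -56.67° + 61.34° = +4.67°.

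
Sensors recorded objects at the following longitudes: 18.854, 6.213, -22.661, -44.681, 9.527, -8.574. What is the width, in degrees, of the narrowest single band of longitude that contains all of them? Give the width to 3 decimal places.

Sort the longitudes: -44.681°, -22.661°, -8.574°, +6.213°, +9.527°, +18.854°.
Eastward gaps between consecutive values (wrapping around): 22.020°, 14.087°, 14.787°, 3.314°, 9.327°, 296.465°.
Largest gap = 296.465° ⇒ minimal covering band is its complement: 360° − 296.465° = 63.535°.
Band runs from -44.681° eastward to +18.854°.

63.535°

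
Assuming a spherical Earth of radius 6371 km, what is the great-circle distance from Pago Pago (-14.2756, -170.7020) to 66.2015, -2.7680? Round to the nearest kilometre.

Δλ = -2.7680 − -170.7020 = 167.9340°.
Δφ = 66.2015 − -14.2756 = 80.4771°.
a = sin²(Δφ/2) + cos φ₁ · cos φ₂ · sin²(Δλ/2) = 0.804020.
c = 2·atan2(√a, √(1−a)) = 2.22439 rad → d = 6371·c ≈ 14171.57 km.

14172 km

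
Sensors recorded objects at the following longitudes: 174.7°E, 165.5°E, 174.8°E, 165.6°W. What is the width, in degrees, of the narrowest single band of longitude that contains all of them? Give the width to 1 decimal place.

Sort the longitudes: -165.6°, +165.5°, +174.7°, +174.8°.
Eastward gaps between consecutive values (wrapping around): 331.1°, 9.2°, 0.1°, 19.6°.
Largest gap = 331.1° ⇒ minimal covering band is its complement: 360° − 331.1° = 28.9°.
Band runs from +165.5° eastward to -165.6°, crossing the antimeridian.

28.9°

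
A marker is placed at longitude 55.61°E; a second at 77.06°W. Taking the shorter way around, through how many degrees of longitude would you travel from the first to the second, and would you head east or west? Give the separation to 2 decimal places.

Raw difference: -77.06 − 55.61 = -132.67°.
Normalise into (−180°, 180°]: -132.67° stays -132.67°.
Negative ⇒ the second point lies to the west; separation 132.67°.

132.67° west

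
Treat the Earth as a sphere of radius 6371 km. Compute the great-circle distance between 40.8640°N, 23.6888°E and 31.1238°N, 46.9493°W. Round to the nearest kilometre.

6276 km

Δλ = -46.9493 − 23.6888 = -70.6381°.
Δφ = 31.1238 − 40.8640 = -9.7402°.
a = sin²(Δφ/2) + cos φ₁ · cos φ₂ · sin²(Δλ/2) = 0.223591.
c = 2·atan2(√a, √(1−a)) = 0.98505 rad → d = 6371·c ≈ 6275.78 km.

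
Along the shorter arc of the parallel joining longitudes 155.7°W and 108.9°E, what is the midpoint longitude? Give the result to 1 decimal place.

156.6°E

Signed shortest Δλ from -155.7° to +108.9° is -95.4°.
Midpoint longitude = -155.7° + (-95.4°)/2 = -155.7° − 47.7° = -203.4°.
Normalise into (−180°, 180°]: +156.6°.
(The naïve average (-155.7 + +108.9)/2 = -23.4° is on the wrong side of the globe.)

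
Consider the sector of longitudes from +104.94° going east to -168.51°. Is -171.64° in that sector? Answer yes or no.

Yes

Band width going east from +104.94° to -168.51°: ((-168.51 − 104.94) mod 360) = 86.55°.
Offset of -171.64° east of the west edge: ((-171.64 − 104.94) mod 360) = 83.42°.
83.42° ≤ 86.55° ⇒ inside.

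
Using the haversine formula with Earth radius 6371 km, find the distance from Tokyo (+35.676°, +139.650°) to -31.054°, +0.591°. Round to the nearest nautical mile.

Δλ = 0.591 − 139.650 = -139.059°.
Δφ = -31.054 − 35.676 = -66.730°.
a = sin²(Δφ/2) + cos φ₁ · cos φ₂ · sin²(Δλ/2) = 0.913259.
c = 2·atan2(√a, √(1−a)) = 2.54369 rad → d = 6371·c ≈ 16205.86 km ≈ 8750.46 nmi.

8750 nmi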